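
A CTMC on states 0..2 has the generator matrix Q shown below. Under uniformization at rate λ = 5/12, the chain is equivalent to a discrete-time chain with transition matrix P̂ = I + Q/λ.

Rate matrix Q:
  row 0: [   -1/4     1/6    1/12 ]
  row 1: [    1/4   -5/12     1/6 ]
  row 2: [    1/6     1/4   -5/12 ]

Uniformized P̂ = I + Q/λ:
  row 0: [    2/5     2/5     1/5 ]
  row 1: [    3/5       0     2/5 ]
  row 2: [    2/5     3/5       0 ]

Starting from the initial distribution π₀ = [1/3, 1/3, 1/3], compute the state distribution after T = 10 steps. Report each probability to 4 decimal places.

t=0: π = [0.3333, 0.3333, 0.3333]
t=1: π = [0.4667, 0.3333, 0.2000]
t=2: π = [0.4667, 0.3067, 0.2267]
t=3: π = [0.4613, 0.3227, 0.2160]
t=4: π = [0.4645, 0.3141, 0.2213]
t=5: π = [0.4628, 0.3186, 0.2186]
t=6: π = [0.4637, 0.3163, 0.2200]
t=7: π = [0.4633, 0.3175, 0.2193]
t=8: π = [0.4635, 0.3169, 0.2196]
t=9: π = [0.4634, 0.3172, 0.2194]
t=10: π = [0.4634, 0.3170, 0.2195]

π = [0.4634, 0.3170, 0.2195]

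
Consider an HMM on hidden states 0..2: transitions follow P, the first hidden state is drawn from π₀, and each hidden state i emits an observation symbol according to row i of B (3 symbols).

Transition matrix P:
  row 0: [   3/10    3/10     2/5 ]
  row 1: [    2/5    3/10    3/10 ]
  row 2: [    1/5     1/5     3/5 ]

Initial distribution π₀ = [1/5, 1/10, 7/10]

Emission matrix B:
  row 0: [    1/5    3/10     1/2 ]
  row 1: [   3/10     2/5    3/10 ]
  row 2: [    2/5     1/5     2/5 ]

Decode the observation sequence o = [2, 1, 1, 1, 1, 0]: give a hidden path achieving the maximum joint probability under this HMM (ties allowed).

t=0: δ = [1.000e-01, 3.000e-02, 2.800e-01]  (obs o_0=2)
t=1: δ = [1.680e-02, 2.240e-02, 3.360e-02]  ψ = [2, 2, 2]  (obs o_1=1)
t=2: δ = [2.688e-03, 2.688e-03, 4.032e-03]  ψ = [1, 1, 2]  (obs o_2=1)
t=3: δ = [3.226e-04, 3.226e-04, 4.838e-04]  ψ = [1, 0, 2]  (obs o_3=1)
t=4: δ = [3.871e-05, 3.871e-05, 5.806e-05]  ψ = [1, 0, 2]  (obs o_4=1)
t=5: δ = [3.097e-06, 3.484e-06, 1.393e-05]  ψ = [1, 0, 2]  (obs o_5=0)
backtrack: best end state = 2; path = [2, 2, 2, 2, 2, 2]

path = [2, 2, 2, 2, 2, 2]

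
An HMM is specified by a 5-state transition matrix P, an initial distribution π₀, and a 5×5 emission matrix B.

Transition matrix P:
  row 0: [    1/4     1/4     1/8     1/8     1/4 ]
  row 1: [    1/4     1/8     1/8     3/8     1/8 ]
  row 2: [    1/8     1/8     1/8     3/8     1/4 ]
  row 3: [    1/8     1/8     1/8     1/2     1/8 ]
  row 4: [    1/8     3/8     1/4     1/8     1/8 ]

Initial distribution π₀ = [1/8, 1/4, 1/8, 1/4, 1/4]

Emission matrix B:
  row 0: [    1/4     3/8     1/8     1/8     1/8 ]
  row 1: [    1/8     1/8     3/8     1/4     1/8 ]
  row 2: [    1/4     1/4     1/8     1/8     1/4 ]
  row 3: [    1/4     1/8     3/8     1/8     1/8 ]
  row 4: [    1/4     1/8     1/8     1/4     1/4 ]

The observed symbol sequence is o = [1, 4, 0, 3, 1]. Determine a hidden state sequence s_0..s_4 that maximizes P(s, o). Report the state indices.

path = [4, 2, 4, 1, 0]

t=0: δ = [4.688e-02, 3.125e-02, 3.125e-02, 3.125e-02, 3.125e-02]  (obs o_0=1)
t=1: δ = [1.465e-03, 1.465e-03, 1.953e-03, 1.953e-03, 2.930e-03]  ψ = [0, 0, 4, 3, 0]  (obs o_1=4)
t=2: δ = [9.155e-05, 1.373e-04, 1.831e-04, 2.441e-04, 1.221e-04]  ψ = [0, 4, 4, 3, 2]  (obs o_2=0)
t=3: δ = [4.292e-06, 1.144e-05, 3.815e-06, 1.526e-05, 1.144e-05]  ψ = [1, 4, 3, 3, 2]  (obs o_3=3)
t=4: δ = [1.073e-06, 5.364e-07, 7.153e-07, 9.537e-07, 2.384e-07]  ψ = [1, 4, 4, 3, 3]  (obs o_4=1)
backtrack: best end state = 0; path = [4, 2, 4, 1, 0]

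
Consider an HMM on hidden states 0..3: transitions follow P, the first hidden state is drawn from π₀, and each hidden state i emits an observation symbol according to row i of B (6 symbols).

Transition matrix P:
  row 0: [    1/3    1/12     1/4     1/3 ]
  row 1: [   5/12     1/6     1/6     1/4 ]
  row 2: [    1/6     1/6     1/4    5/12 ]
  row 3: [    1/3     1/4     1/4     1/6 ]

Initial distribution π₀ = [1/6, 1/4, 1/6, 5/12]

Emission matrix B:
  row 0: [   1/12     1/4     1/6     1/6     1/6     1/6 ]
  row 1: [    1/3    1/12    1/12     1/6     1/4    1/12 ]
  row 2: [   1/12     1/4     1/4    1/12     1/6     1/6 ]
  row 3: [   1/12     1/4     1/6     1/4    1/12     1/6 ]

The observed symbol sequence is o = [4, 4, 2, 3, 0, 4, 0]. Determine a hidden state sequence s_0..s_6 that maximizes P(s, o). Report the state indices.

t=0: δ = [2.778e-02, 6.250e-02, 2.778e-02, 3.472e-02]  (obs o_0=4)
t=1: δ = [4.340e-03, 2.604e-03, 1.736e-03, 1.302e-03]  ψ = [1, 1, 1, 1]  (obs o_1=4)
t=2: δ = [2.411e-04, 3.617e-05, 2.713e-04, 2.411e-04]  ψ = [0, 1, 0, 0]  (obs o_2=2)
t=3: δ = [1.340e-05, 1.005e-05, 5.651e-06, 2.826e-05]  ψ = [0, 3, 2, 2]  (obs o_3=3)
t=4: δ = [7.849e-07, 2.355e-06, 5.887e-07, 3.925e-07]  ψ = [3, 3, 3, 3]  (obs o_4=0)
t=5: δ = [1.635e-07, 9.811e-08, 6.541e-08, 4.906e-08]  ψ = [1, 1, 1, 1]  (obs o_5=4)
t=6: δ = [4.542e-09, 5.451e-09, 3.407e-09, 4.542e-09]  ψ = [0, 1, 0, 0]  (obs o_6=0)
backtrack: best end state = 1; path = [1, 0, 2, 3, 1, 1, 1]

path = [1, 0, 2, 3, 1, 1, 1]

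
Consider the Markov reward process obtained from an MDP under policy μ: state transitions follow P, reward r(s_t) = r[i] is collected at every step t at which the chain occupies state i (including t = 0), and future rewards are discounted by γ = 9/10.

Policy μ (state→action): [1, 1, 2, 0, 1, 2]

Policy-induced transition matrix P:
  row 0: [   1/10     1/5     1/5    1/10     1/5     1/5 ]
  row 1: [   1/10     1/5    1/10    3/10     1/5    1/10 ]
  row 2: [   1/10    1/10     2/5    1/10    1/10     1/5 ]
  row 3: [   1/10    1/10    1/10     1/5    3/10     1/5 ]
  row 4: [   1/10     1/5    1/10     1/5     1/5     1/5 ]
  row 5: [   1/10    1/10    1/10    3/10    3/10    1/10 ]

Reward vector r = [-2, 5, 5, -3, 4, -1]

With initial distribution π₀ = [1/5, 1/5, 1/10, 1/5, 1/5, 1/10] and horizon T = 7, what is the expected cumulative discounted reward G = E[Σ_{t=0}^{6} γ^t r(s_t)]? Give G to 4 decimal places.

G = 7.2181

t=0: π = [0.2000, 0.2000, 0.1000, 0.2000, 0.2000, 0.1000], E[r] = 1.2000, γ^t·E[r] = 1.200000, running G = 1.200000
t=1: π = [0.1000, 0.1600, 0.1500, 0.2000, 0.2200, 0.1700], E[r] = 1.4600, γ^t·E[r] = 1.314000, running G = 2.514000
t=2: π = [0.1000, 0.1480, 0.1550, 0.2080, 0.2220, 0.1670], E[r] = 1.4120, γ^t·E[r] = 1.143720, running G = 3.657720
t=3: π = [0.1000, 0.1470, 0.1565, 0.2060, 0.2220, 0.1685], E[r] = 1.4190, γ^t·E[r] = 1.034451, running G = 4.692171
t=4: π = [0.1000, 0.1469, 0.1570, 0.2059, 0.2218, 0.1685], E[r] = 1.4203, γ^t·E[r] = 0.931859, running G = 5.624030
t=5: π = [0.1000, 0.1469, 0.1571, 0.2058, 0.2217, 0.1685], E[r] = 1.4208, γ^t·E[r] = 0.838939, running G = 6.462968
t=6: π = [0.1000, 0.1469, 0.1571, 0.2058, 0.2217, 0.1685], E[r] = 1.4209, γ^t·E[r] = 0.755113, running G = 7.218082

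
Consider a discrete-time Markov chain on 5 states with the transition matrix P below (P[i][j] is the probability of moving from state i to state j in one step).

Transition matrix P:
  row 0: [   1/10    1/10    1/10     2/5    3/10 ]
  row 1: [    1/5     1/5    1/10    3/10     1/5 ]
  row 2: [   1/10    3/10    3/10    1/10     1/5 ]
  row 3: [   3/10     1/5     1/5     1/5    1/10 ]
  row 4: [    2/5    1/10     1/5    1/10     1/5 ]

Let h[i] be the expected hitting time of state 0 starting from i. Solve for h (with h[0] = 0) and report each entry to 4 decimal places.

First-step conditioning: h[0] = 0; for i ≠ 0, h[i] = 1 + Σ_k P[i][k]·h[k].
  h[1] = 1 + 1/5·h[1] + 1/10·h[2] + 3/10·h[3] + 1/5·h[4]
  h[2] = 1 + 3/10·h[1] + 3/10·h[2] + 1/10·h[3] + 1/5·h[4]
  h[3] = 1 + 1/5·h[1] + 1/5·h[2] + 1/5·h[3] + 1/10·h[4]
  h[4] = 1 + 1/10·h[1] + 1/5·h[2] + 1/10·h[3] + 1/5·h[4]
Solving the 4×4 linear system over states ≠ 0 gives exactly h = [0, 8820/2111, 10060/2111, 8270/2111, 7290/2111] (h[0] = 0 is the target).

h = [0.0000, 4.1781, 4.7655, 3.9176, 3.4533]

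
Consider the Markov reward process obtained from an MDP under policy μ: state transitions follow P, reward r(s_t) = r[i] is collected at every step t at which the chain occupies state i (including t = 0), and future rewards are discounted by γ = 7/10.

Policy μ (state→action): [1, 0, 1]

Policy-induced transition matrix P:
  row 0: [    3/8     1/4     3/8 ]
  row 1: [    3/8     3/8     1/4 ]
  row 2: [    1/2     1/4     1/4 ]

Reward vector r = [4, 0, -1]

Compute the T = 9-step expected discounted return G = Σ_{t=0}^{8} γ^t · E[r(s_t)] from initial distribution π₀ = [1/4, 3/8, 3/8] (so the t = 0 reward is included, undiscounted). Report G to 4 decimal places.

t=0: π = [0.2500, 0.3750, 0.3750], E[r] = 0.6250, γ^t·E[r] = 0.625000, running G = 0.625000
t=1: π = [0.4219, 0.2969, 0.2813], E[r] = 1.4063, γ^t·E[r] = 0.984375, running G = 1.609375
t=2: π = [0.4102, 0.2871, 0.3027], E[r] = 1.3379, γ^t·E[r] = 0.655566, running G = 2.264941
t=3: π = [0.4128, 0.2859, 0.3013], E[r] = 1.3501, γ^t·E[r] = 0.463083, running G = 2.728025
t=4: π = [0.4127, 0.2857, 0.3016], E[r] = 1.3490, γ^t·E[r] = 0.323902, running G = 3.051927
t=5: π = [0.4127, 0.2857, 0.3016], E[r] = 1.3492, γ^t·E[r] = 0.226763, running G = 3.278690
t=6: π = [0.4127, 0.2857, 0.3016], E[r] = 1.3492, γ^t·E[r] = 0.158732, running G = 3.437423
t=7: π = [0.4127, 0.2857, 0.3016], E[r] = 1.3492, γ^t·E[r] = 0.111113, running G = 3.548536
t=8: π = [0.4127, 0.2857, 0.3016], E[r] = 1.3492, γ^t·E[r] = 0.077779, running G = 3.626315

G = 3.6263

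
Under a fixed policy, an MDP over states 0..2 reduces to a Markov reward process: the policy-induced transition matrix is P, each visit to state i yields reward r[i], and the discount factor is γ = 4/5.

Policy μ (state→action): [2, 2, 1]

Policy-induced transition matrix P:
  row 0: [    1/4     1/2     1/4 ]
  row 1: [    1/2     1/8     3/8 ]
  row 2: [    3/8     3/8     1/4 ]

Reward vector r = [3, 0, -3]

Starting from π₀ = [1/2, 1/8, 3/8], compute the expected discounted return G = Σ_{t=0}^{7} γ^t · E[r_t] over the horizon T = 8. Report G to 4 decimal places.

G = 1.0902

t=0: π = [0.5000, 0.1250, 0.3750], E[r] = 0.3750, γ^t·E[r] = 0.375000, running G = 0.375000
t=1: π = [0.3281, 0.4063, 0.2656], E[r] = 0.1875, γ^t·E[r] = 0.150000, running G = 0.525000
t=2: π = [0.3848, 0.3145, 0.3008], E[r] = 0.2520, γ^t·E[r] = 0.161250, running G = 0.686250
t=3: π = [0.3662, 0.3445, 0.2893], E[r] = 0.2307, γ^t·E[r] = 0.118125, running G = 0.804375
t=4: π = [0.3723, 0.3347, 0.2931], E[r] = 0.2377, γ^t·E[r] = 0.097350, running G = 0.901725
t=5: π = [0.3703, 0.3379, 0.2918], E[r] = 0.2354, γ^t·E[r] = 0.077134, running G = 0.978859
t=6: π = [0.3709, 0.3368, 0.2922], E[r] = 0.2361, γ^t·E[r] = 0.061902, running G = 1.040761
t=7: π = [0.3707, 0.3372, 0.2921], E[r] = 0.2359, γ^t·E[r] = 0.049471, running G = 1.090232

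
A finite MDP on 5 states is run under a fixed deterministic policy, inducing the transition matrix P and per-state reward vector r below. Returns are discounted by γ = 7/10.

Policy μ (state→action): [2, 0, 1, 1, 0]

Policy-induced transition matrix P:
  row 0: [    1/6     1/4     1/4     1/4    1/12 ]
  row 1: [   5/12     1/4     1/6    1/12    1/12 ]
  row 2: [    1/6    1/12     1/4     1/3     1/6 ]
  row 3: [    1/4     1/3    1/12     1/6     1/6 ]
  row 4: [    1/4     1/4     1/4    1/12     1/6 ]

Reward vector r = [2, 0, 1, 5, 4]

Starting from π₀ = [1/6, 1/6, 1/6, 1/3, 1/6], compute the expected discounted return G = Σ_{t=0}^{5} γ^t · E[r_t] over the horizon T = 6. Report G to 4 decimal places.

G = 7.0009

t=0: π = [0.1667, 0.1667, 0.1667, 0.3333, 0.1667], E[r] = 2.8333, γ^t·E[r] = 2.833333, running G = 2.833333
t=1: π = [0.2500, 0.2500, 0.1806, 0.1806, 0.1389], E[r] = 2.1389, γ^t·E[r] = 1.497222, running G = 4.330556
t=2: π = [0.2558, 0.2350, 0.1991, 0.1852, 0.1250], E[r] = 2.1366, γ^t·E[r] = 1.046921, running G = 5.377477
t=3: π = [0.2513, 0.2323, 0.1996, 0.1912, 0.1258], E[r] = 2.1610, γ^t·E[r] = 0.741215, running G = 6.118692
t=4: π = [0.2511, 0.2327, 0.1988, 0.1910, 0.1264], E[r] = 2.1617, γ^t·E[r] = 0.519026, running G = 6.637718
t=5: π = [0.2513, 0.2328, 0.1988, 0.1908, 0.1263], E[r] = 2.1608, γ^t·E[r] = 0.363160, running G = 7.000877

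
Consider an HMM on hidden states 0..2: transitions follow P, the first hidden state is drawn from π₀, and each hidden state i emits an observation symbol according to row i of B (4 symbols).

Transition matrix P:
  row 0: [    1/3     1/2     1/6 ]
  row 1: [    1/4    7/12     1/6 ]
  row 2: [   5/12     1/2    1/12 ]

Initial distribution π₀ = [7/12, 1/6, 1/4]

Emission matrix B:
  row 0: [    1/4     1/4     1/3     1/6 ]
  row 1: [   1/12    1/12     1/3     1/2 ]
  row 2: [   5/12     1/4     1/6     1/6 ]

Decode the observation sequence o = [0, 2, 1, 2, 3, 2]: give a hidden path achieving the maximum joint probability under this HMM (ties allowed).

t=0: δ = [1.458e-01, 1.389e-02, 1.042e-01]  (obs o_0=0)
t=1: δ = [1.620e-02, 2.431e-02, 4.051e-03]  ψ = [0, 0, 0]  (obs o_1=2)
t=2: δ = [1.519e-03, 1.182e-03, 1.013e-03]  ψ = [1, 1, 1]  (obs o_2=1)
t=3: δ = [1.688e-04, 2.532e-04, 4.220e-05]  ψ = [0, 0, 0]  (obs o_3=2)
t=4: δ = [1.055e-05, 7.385e-05, 7.033e-06]  ψ = [1, 1, 1]  (obs o_4=3)
t=5: δ = [6.154e-06, 1.436e-05, 2.051e-06]  ψ = [1, 1, 1]  (obs o_5=2)
backtrack: best end state = 1; path = [0, 1, 0, 1, 1, 1]

path = [0, 1, 0, 1, 1, 1]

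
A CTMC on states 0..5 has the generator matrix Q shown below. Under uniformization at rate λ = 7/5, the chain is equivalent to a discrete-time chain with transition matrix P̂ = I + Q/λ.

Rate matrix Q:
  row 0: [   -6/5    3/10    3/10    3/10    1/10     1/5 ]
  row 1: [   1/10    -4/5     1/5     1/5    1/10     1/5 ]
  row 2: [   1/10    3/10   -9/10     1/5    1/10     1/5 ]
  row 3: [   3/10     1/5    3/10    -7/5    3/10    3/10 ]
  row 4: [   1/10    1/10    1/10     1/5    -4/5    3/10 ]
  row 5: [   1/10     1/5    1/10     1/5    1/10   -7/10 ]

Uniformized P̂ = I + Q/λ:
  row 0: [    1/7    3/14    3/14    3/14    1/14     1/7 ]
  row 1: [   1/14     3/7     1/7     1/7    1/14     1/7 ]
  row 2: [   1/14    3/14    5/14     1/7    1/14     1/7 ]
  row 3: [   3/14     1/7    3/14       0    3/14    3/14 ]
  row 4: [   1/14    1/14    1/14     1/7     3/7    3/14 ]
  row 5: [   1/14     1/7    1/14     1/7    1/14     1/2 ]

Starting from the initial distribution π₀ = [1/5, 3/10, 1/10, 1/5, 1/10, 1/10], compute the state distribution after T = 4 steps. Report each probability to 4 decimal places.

π = [0.0971, 0.2138, 0.1681, 0.1311, 0.1400, 0.2499]

t=0: π = [0.2000, 0.3000, 0.1000, 0.2000, 0.1000, 0.1000]
t=1: π = [0.1143, 0.2429, 0.1786, 0.1286, 0.1357, 0.2000]
t=2: π = [0.0980, 0.2235, 0.1745, 0.1327, 0.1383, 0.2332]
t=3: π = [0.0974, 0.2163, 0.1702, 0.1309, 0.1398, 0.2455]
t=4: π = [0.0971, 0.2138, 0.1681, 0.1311, 0.1400, 0.2499]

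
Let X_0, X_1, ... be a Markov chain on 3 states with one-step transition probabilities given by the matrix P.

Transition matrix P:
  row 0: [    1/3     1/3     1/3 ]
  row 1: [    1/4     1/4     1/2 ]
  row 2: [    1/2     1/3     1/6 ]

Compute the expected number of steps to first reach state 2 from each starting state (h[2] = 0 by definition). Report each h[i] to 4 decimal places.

h = [2.6000, 2.2000, 0.0000]

First-step conditioning: h[2] = 0; for i ≠ 2, h[i] = 1 + Σ_k P[i][k]·h[k].
  h[0] = 1 + 1/3·h[0] + 1/3·h[1]
  h[1] = 1 + 1/4·h[0] + 1/4·h[1]
Solving the 2×2 linear system over states ≠ 2 gives exactly h = [13/5, 11/5, 0] (h[2] = 0 is the target).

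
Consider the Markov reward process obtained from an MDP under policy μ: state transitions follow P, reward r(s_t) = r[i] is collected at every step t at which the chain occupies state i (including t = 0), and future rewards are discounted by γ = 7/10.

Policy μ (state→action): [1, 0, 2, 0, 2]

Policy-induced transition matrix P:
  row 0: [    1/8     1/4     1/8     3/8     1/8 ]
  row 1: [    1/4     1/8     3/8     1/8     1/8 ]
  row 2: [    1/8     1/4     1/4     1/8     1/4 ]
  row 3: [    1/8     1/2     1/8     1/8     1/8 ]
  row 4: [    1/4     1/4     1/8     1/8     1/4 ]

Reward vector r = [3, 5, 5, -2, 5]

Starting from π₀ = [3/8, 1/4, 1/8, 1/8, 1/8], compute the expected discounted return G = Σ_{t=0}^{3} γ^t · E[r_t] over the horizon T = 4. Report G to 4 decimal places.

t=0: π = [0.3750, 0.2500, 0.1250, 0.1250, 0.1250], E[r] = 3.3750, γ^t·E[r] = 3.375000, running G = 3.375000
t=1: π = [0.1719, 0.2500, 0.2031, 0.2188, 0.1563], E[r] = 3.1250, γ^t·E[r] = 2.187500, running G = 5.562500
t=2: π = [0.1758, 0.2734, 0.2129, 0.1680, 0.1699], E[r] = 3.4727, γ^t·E[r] = 1.701602, running G = 7.264102
t=3: π = [0.1804, 0.2578, 0.2200, 0.1689, 0.1729], E[r] = 3.4565, γ^t·E[r] = 1.185594, running G = 8.449696

G = 8.4497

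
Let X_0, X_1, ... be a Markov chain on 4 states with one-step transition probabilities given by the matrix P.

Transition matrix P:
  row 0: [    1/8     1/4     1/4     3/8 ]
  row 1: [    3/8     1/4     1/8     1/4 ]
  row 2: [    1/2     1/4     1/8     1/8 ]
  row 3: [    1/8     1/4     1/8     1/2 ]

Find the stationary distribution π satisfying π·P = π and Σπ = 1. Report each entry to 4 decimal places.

Balance equations π_j = Σ_i π_i·P[i][j]:
  π_0 = 1/8·π_0 + 3/8·π_1 + 1/2·π_2 + 1/8·π_3
  π_1 = 1/4·π_0 + 1/4·π_1 + 1/4·π_2 + 1/4·π_3
  π_2 = 1/4·π_0 + 1/8·π_1 + 1/8·π_2 + 1/8·π_3
  normalize: π_0 + π_1 + π_2 + π_3 = 1
Solving the linear system gives exactly π = [15/61, 1/4, 19/122, 85/244].

π = [0.2459, 0.2500, 0.1557, 0.3484]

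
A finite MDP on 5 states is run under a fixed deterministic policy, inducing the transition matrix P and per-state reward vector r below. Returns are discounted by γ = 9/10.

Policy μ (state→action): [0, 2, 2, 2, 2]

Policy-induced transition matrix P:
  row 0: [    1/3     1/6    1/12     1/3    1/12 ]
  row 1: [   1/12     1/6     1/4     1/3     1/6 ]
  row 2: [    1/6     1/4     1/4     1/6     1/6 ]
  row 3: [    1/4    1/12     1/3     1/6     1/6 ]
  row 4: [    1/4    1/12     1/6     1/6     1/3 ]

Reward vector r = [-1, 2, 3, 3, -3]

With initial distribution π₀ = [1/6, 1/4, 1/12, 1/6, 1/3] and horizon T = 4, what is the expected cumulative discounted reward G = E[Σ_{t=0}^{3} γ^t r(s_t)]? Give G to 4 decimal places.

G = 2.0805

t=0: π = [0.1667, 0.2500, 0.0833, 0.1667, 0.3333], E[r] = 0.0833, γ^t·E[r] = 0.083333, running G = 0.083333
t=1: π = [0.2153, 0.1319, 0.2083, 0.2361, 0.2083], E[r] = 0.7569, γ^t·E[r] = 0.681250, running G = 0.764583
t=2: π = [0.2286, 0.1470, 0.2164, 0.2245, 0.1834], E[r] = 0.8380, γ^t·E[r] = 0.678750, running G = 1.443333
t=3: π = [0.2265, 0.1507, 0.2153, 0.2293, 0.1782], E[r] = 0.8741, γ^t·E[r] = 0.637207, running G = 2.080540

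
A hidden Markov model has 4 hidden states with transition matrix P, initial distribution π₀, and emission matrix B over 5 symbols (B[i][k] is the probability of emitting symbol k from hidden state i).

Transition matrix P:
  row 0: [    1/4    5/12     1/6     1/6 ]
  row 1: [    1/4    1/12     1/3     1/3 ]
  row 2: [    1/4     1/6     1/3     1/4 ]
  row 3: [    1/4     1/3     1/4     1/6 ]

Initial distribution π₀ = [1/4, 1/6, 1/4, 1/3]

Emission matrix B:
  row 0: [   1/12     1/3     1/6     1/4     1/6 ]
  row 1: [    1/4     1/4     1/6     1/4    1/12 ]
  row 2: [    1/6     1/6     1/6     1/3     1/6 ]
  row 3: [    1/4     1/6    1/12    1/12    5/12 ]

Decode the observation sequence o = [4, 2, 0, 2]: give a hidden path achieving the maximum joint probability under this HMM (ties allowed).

path = [3, 1, 3, 1]

t=0: δ = [4.167e-02, 1.389e-02, 4.167e-02, 1.389e-01]  (obs o_0=4)
t=1: δ = [5.787e-03, 7.716e-03, 5.787e-03, 1.929e-03]  ψ = [3, 3, 3, 3]  (obs o_1=2)
t=2: δ = [1.608e-04, 6.028e-04, 4.287e-04, 6.430e-04]  ψ = [1, 0, 1, 1]  (obs o_2=0)
t=3: δ = [2.679e-05, 3.572e-05, 3.349e-05, 1.674e-05]  ψ = [3, 3, 1, 1]  (obs o_3=2)
backtrack: best end state = 1; path = [3, 1, 3, 1]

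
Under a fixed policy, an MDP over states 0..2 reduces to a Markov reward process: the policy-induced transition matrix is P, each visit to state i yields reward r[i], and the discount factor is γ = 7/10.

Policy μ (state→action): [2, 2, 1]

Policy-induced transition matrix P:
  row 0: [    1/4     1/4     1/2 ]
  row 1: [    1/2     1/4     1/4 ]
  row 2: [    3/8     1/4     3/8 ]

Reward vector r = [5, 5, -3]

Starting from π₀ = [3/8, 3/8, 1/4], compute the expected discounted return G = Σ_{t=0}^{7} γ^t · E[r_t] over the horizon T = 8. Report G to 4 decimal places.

t=0: π = [0.3750, 0.3750, 0.2500], E[r] = 3.0000, γ^t·E[r] = 3.000000, running G = 3.000000
t=1: π = [0.3750, 0.2500, 0.3750], E[r] = 2.0000, γ^t·E[r] = 1.400000, running G = 4.400000
t=2: π = [0.3594, 0.2500, 0.3906], E[r] = 1.8750, γ^t·E[r] = 0.918750, running G = 5.318750
t=3: π = [0.3613, 0.2500, 0.3887], E[r] = 1.8906, γ^t·E[r] = 0.648484, running G = 5.967234
t=4: π = [0.3611, 0.2500, 0.3889], E[r] = 1.8887, γ^t·E[r] = 0.453470, running G = 6.420704
t=5: π = [0.3611, 0.2500, 0.3889], E[r] = 1.8889, γ^t·E[r] = 0.317470, running G = 6.738175
t=6: π = [0.3611, 0.2500, 0.3889], E[r] = 1.8889, γ^t·E[r] = 0.222225, running G = 6.960400
t=7: π = [0.3611, 0.2500, 0.3889], E[r] = 1.8889, γ^t·E[r] = 0.155558, running G = 7.115958

G = 7.1160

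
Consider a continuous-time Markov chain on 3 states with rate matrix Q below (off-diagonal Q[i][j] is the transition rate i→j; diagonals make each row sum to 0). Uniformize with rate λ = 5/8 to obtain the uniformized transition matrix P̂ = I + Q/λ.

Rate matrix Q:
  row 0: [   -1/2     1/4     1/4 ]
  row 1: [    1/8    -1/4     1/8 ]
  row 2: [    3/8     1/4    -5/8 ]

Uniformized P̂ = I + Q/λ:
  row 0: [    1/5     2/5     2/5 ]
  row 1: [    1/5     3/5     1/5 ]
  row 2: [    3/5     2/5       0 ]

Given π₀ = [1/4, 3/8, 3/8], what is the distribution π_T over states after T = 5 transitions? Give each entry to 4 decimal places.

t=0: π = [0.2500, 0.3750, 0.3750]
t=1: π = [0.3500, 0.4750, 0.1750]
t=2: π = [0.2700, 0.4950, 0.2350]
t=3: π = [0.2940, 0.4990, 0.2070]
t=4: π = [0.2828, 0.4998, 0.2174]
t=5: π = [0.2870, 0.5000, 0.2131]

π = [0.2870, 0.5000, 0.2131]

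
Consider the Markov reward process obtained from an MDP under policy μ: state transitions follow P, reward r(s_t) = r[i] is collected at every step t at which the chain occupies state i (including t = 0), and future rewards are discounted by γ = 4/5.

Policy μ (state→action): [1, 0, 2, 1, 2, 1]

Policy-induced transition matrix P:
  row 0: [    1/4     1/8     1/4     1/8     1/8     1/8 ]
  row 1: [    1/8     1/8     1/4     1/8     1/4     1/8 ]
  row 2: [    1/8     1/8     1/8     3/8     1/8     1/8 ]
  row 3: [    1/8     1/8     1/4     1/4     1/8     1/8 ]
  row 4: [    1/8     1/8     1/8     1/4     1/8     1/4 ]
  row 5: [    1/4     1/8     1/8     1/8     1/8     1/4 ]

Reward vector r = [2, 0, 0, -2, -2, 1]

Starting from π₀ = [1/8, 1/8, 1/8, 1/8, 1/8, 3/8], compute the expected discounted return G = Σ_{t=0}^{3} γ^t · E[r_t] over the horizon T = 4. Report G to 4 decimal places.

G = -0.1811

t=0: π = [0.1250, 0.1250, 0.1250, 0.1250, 0.1250, 0.3750], E[r] = 0.1250, γ^t·E[r] = 0.125000, running G = 0.125000
t=1: π = [0.1875, 0.1250, 0.1719, 0.1875, 0.1406, 0.1875], E[r] = -0.0938, γ^t·E[r] = -0.075000, running G = 0.050000
t=2: π = [0.1719, 0.1250, 0.1875, 0.2090, 0.1406, 0.1660], E[r] = -0.1895, γ^t·E[r] = -0.121250, running G = -0.071250
t=3: π = [0.1672, 0.1250, 0.1882, 0.2156, 0.1406, 0.1633], E[r] = -0.2146, γ^t·E[r] = -0.109875, running G = -0.181125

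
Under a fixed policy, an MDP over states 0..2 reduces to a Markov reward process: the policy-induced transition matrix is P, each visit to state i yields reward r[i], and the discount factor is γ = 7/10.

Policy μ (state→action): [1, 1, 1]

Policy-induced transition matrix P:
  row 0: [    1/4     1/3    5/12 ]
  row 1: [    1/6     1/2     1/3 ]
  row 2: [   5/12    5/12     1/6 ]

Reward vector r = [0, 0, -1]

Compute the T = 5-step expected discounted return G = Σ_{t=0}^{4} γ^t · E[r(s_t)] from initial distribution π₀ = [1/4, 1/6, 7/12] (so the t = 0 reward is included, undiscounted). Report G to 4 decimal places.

t=0: π = [0.2500, 0.1667, 0.5833], E[r] = -0.5833, γ^t·E[r] = -0.583333, running G = -0.583333
t=1: π = [0.3333, 0.4097, 0.2569], E[r] = -0.2569, γ^t·E[r] = -0.179861, running G = -0.763194
t=2: π = [0.2587, 0.4230, 0.3183], E[r] = -0.3183, γ^t·E[r] = -0.155961, running G = -0.919155
t=3: π = [0.2678, 0.4304, 0.3018], E[r] = -0.3018, γ^t·E[r] = -0.103532, running G = -1.022687
t=4: π = [0.2644, 0.4302, 0.3053], E[r] = -0.3053, γ^t·E[r] = -0.073313, running G = -1.096000

G = -1.0960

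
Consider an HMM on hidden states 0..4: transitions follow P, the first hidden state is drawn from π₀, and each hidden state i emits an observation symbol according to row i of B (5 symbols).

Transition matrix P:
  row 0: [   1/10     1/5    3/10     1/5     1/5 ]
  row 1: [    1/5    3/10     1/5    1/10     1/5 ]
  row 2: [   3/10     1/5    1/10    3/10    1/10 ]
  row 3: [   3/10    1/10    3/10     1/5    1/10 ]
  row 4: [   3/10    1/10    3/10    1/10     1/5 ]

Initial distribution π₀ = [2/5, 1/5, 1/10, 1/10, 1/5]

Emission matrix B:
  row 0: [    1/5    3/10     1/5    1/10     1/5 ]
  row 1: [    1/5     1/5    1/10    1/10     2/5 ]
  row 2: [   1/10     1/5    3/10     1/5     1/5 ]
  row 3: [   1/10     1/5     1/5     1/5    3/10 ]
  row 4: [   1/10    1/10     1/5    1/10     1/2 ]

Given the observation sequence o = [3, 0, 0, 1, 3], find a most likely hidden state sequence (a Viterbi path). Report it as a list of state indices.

path = [0, 1, 1, 0, 2]

t=0: δ = [4.000e-02, 2.000e-02, 2.000e-02, 2.000e-02, 2.000e-02]  (obs o_0=3)
t=1: δ = [1.200e-03, 1.600e-03, 1.200e-03, 8.000e-04, 8.000e-04]  ψ = [2, 0, 0, 0, 0]  (obs o_1=0)
t=2: δ = [7.200e-05, 9.600e-05, 3.600e-05, 3.600e-05, 3.200e-05]  ψ = [2, 1, 0, 2, 1]  (obs o_2=0)
t=3: δ = [5.760e-06, 5.760e-06, 4.320e-06, 2.880e-06, 1.920e-06]  ψ = [1, 1, 0, 0, 1]  (obs o_3=1)
t=4: δ = [1.296e-07, 1.728e-07, 3.456e-07, 2.592e-07, 1.152e-07]  ψ = [2, 1, 0, 2, 0]  (obs o_4=3)
backtrack: best end state = 2; path = [0, 1, 1, 0, 2]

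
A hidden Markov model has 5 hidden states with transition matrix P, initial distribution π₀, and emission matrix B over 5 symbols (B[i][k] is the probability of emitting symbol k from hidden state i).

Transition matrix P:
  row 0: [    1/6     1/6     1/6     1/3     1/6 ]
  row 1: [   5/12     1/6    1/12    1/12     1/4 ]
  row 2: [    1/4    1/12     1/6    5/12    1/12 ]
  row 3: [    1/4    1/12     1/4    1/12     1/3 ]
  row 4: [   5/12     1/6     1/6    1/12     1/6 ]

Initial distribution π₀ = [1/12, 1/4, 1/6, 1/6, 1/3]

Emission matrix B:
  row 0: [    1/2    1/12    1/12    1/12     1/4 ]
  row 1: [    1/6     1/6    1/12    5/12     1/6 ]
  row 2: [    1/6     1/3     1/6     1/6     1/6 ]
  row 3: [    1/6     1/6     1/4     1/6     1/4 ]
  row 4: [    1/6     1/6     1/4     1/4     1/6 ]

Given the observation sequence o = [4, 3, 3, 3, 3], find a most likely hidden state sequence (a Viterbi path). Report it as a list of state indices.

path = [4, 1, 1, 1, 1]

t=0: δ = [2.083e-02, 4.167e-02, 2.778e-02, 4.167e-02, 5.556e-02]  (obs o_0=4)
t=1: δ = [1.929e-03, 3.858e-03, 1.736e-03, 1.929e-03, 3.472e-03]  ψ = [4, 4, 3, 2, 3]  (obs o_1=3)
t=2: δ = [1.340e-04, 2.679e-04, 9.645e-05, 1.206e-04, 2.411e-04]  ψ = [1, 1, 4, 2, 1]  (obs o_2=3)
t=3: δ = [9.303e-06, 1.861e-05, 6.698e-06, 7.442e-06, 1.674e-05]  ψ = [1, 1, 4, 0, 1]  (obs o_3=3)
t=4: δ = [6.460e-07, 1.292e-06, 4.651e-07, 5.168e-07, 1.163e-06]  ψ = [1, 1, 4, 0, 1]  (obs o_4=3)
backtrack: best end state = 1; path = [4, 1, 1, 1, 1]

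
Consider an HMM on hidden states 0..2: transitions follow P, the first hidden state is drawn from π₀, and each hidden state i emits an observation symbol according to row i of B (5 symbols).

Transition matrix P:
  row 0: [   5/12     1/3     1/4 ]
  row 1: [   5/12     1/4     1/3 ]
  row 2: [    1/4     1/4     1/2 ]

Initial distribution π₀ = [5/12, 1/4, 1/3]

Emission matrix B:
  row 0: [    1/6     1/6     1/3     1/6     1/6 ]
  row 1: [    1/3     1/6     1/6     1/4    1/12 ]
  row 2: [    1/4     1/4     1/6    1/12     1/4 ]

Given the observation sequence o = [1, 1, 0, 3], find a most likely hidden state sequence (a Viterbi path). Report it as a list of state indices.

t=0: δ = [6.944e-02, 4.167e-02, 8.333e-02]  (obs o_0=1)
t=1: δ = [4.823e-03, 3.858e-03, 1.042e-02]  ψ = [0, 0, 2]  (obs o_1=1)
t=2: δ = [4.340e-04, 8.681e-04, 1.302e-03]  ψ = [2, 2, 2]  (obs o_2=0)
t=3: δ = [6.028e-05, 8.138e-05, 5.425e-05]  ψ = [1, 2, 2]  (obs o_3=3)
backtrack: best end state = 1; path = [2, 2, 2, 1]

path = [2, 2, 2, 1]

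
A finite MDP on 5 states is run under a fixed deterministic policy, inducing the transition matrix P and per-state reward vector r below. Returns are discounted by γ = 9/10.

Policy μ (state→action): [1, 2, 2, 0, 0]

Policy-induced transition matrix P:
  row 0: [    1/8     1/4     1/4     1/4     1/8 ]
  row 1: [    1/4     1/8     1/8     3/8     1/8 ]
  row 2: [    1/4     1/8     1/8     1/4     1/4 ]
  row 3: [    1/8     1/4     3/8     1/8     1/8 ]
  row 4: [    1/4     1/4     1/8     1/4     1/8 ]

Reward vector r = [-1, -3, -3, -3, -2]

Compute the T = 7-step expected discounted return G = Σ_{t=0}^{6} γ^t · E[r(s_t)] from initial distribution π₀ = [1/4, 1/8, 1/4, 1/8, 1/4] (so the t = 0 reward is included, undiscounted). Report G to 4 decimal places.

t=0: π = [0.2500, 0.1250, 0.2500, 0.1250, 0.2500], E[r] = -2.2500, γ^t·E[r] = -2.250000, running G = -2.250000
t=1: π = [0.2031, 0.2031, 0.1875, 0.2500, 0.1563], E[r] = -2.4375, γ^t·E[r] = -2.193750, running G = -4.443750
t=2: π = [0.1934, 0.2012, 0.2129, 0.2441, 0.1484], E[r] = -2.4648, γ^t·E[r] = -1.996523, running G = -6.440273
t=3: π = [0.1953, 0.1982, 0.2102, 0.2446, 0.1516], E[r] = -2.4578, γ^t·E[r] = -1.791710, running G = -8.231983
t=4: π = [0.1950, 0.1989, 0.2106, 0.2442, 0.1513], E[r] = -2.4587, γ^t·E[r] = -1.613159, running G = -9.845143
t=5: π = [0.1951, 0.1988, 0.2104, 0.2443, 0.1513], E[r] = -2.4585, γ^t·E[r] = -1.451708, running G = -11.296851
t=6: π = [0.1951, 0.1988, 0.2105, 0.2443, 0.1513], E[r] = -2.4586, γ^t·E[r] = -1.306578, running G = -12.603429

G = -12.6034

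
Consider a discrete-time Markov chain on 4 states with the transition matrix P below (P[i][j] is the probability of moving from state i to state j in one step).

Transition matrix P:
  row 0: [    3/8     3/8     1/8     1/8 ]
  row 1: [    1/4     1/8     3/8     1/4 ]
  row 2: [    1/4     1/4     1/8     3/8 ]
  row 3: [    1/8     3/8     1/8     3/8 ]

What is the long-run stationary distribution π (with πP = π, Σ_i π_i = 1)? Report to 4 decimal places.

π = [0.2459, 0.2805, 0.1951, 0.2785]

Balance equations π_j = Σ_i π_i·P[i][j]:
  π_0 = 3/8·π_0 + 1/4·π_1 + 1/4·π_2 + 1/8·π_3
  π_1 = 3/8·π_0 + 1/8·π_1 + 1/4·π_2 + 3/8·π_3
  π_2 = 1/8·π_0 + 3/8·π_1 + 1/8·π_2 + 1/8·π_3
  normalize: π_0 + π_1 + π_2 + π_3 = 1
Solving the linear system gives exactly π = [121/492, 23/82, 8/41, 137/492].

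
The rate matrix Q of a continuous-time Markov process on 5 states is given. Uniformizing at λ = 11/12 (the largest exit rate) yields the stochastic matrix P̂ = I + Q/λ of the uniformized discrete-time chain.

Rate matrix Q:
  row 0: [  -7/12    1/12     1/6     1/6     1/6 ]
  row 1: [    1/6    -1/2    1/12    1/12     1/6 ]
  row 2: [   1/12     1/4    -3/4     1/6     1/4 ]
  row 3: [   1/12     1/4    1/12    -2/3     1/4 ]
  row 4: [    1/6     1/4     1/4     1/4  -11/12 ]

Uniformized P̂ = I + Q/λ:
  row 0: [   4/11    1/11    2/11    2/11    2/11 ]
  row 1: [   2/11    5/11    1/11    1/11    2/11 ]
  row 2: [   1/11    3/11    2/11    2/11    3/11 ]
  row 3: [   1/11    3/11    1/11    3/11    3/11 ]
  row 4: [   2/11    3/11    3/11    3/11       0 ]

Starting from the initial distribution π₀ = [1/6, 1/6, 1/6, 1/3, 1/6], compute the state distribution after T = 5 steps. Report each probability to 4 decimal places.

t=0: π = [0.1667, 0.1667, 0.1667, 0.3333, 0.1667]
t=1: π = [0.1667, 0.2727, 0.1515, 0.2121, 0.1970]
t=2: π = [0.1791, 0.2920, 0.1556, 0.1942, 0.1791]
t=3: π = [0.1826, 0.2933, 0.1539, 0.1892, 0.1811]
t=4: π = [0.1838, 0.2929, 0.1544, 0.1888, 0.1801]
t=5: π = [0.1840, 0.2926, 0.1544, 0.1887, 0.1803]

π = [0.1840, 0.2926, 0.1544, 0.1887, 0.1803]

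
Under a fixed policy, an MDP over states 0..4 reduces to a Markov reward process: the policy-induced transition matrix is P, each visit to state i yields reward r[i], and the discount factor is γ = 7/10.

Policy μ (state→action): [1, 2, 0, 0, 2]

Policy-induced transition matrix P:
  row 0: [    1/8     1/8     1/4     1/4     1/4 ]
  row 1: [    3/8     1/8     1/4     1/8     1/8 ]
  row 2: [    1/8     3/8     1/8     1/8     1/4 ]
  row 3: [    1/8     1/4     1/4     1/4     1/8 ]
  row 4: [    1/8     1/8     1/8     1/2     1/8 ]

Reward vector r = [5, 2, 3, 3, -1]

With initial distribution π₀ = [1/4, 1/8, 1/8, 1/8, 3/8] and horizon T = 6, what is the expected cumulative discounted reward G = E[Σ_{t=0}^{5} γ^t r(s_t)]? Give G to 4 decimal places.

G = 6.6415

t=0: π = [0.2500, 0.1250, 0.1250, 0.1250, 0.3750], E[r] = 1.8750, γ^t·E[r] = 1.875000, running G = 1.875000
t=1: π = [0.1563, 0.1719, 0.1875, 0.3125, 0.1719], E[r] = 2.4531, γ^t·E[r] = 1.717188, running G = 3.592188
t=2: π = [0.1680, 0.2109, 0.2051, 0.2480, 0.1680], E[r] = 2.4531, γ^t·E[r] = 1.202031, running G = 4.794219
t=3: π = [0.1777, 0.2073, 0.2034, 0.2400, 0.1716], E[r] = 2.4617, γ^t·E[r] = 0.844353, running G = 5.638572
t=4: π = [0.1768, 0.2058, 0.2031, 0.2416, 0.1726], E[r] = 2.4572, γ^t·E[r] = 0.589984, running G = 6.228556
t=5: π = [0.1765, 0.2060, 0.2030, 0.2420, 0.1725], E[r] = 2.4570, γ^t·E[r] = 0.412943, running G = 6.641499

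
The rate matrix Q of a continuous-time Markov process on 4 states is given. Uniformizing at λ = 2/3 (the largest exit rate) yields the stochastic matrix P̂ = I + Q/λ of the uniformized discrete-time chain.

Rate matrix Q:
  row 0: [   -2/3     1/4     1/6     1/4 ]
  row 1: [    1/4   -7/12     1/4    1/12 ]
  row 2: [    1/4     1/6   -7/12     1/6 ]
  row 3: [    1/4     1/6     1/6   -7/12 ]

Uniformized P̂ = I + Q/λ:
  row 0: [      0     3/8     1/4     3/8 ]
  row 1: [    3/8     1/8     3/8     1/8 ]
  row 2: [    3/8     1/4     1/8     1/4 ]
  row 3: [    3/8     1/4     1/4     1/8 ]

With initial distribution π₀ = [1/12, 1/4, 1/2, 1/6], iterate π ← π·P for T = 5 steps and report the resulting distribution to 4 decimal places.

π = [0.2741, 0.2518, 0.2506, 0.2234]

t=0: π = [0.0833, 0.2500, 0.5000, 0.1667]
t=1: π = [0.3438, 0.2292, 0.2188, 0.2083]
t=2: π = [0.2461, 0.2643, 0.2513, 0.2383]
t=3: π = [0.2827, 0.2477, 0.2516, 0.2179]
t=4: π = [0.2690, 0.2544, 0.2495, 0.2271]
t=5: π = [0.2741, 0.2518, 0.2506, 0.2234]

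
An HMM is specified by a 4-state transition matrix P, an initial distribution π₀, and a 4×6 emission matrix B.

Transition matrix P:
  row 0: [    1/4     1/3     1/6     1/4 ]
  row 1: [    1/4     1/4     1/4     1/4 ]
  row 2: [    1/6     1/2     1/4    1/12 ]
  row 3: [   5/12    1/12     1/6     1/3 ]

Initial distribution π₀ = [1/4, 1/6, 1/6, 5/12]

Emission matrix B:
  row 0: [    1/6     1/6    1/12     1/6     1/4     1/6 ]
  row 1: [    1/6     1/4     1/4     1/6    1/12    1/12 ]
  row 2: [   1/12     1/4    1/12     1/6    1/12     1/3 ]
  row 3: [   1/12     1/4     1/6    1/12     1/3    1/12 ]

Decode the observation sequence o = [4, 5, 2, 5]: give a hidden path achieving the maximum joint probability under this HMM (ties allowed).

t=0: δ = [6.250e-02, 1.389e-02, 1.389e-02, 1.389e-01]  (obs o_0=4)
t=1: δ = [9.645e-03, 1.736e-03, 7.716e-03, 3.858e-03]  ψ = [3, 0, 3, 3]  (obs o_1=5)
t=2: δ = [2.009e-04, 9.645e-04, 1.608e-04, 4.019e-04]  ψ = [0, 2, 2, 0]  (obs o_2=2)
t=3: δ = [4.019e-05, 2.009e-05, 8.038e-05, 2.009e-05]  ψ = [1, 1, 1, 1]  (obs o_3=5)
backtrack: best end state = 2; path = [3, 2, 1, 2]

path = [3, 2, 1, 2]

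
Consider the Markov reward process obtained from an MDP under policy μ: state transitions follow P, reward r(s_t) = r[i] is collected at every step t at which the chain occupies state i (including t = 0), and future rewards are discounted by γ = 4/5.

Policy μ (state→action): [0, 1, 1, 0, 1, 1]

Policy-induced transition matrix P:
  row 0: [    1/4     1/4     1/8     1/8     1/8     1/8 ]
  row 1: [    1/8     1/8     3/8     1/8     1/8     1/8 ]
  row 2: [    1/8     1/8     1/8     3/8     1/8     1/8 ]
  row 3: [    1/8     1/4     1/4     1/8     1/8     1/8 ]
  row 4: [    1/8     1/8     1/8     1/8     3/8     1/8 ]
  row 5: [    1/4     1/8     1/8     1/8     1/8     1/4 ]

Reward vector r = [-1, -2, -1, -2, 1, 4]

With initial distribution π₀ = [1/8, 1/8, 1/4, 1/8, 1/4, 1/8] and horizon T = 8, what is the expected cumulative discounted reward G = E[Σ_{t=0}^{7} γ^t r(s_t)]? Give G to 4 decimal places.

t=0: π = [0.1250, 0.1250, 0.2500, 0.1250, 0.2500, 0.1250], E[r] = -0.1250, γ^t·E[r] = -0.125000, running G = -0.125000
t=1: π = [0.1563, 0.1563, 0.1719, 0.1875, 0.1875, 0.1406], E[r] = -0.2656, γ^t·E[r] = -0.212500, running G = -0.337500
t=2: π = [0.1621, 0.1680, 0.1875, 0.1680, 0.1719, 0.1426], E[r] = -0.2793, γ^t·E[r] = -0.178750, running G = -0.516250
t=3: π = [0.1631, 0.1663, 0.1880, 0.1719, 0.1680, 0.1428], E[r] = -0.2881, γ^t·E[r] = -0.147500, running G = -0.663750
t=4: π = [0.1632, 0.1669, 0.1880, 0.1720, 0.1670, 0.1429], E[r] = -0.2906, γ^t·E[r] = -0.119038, running G = -0.782788
t=5: π = [0.1633, 0.1669, 0.1882, 0.1720, 0.1667, 0.1429], E[r] = -0.2911, γ^t·E[r] = -0.095400, running G = -0.878188
t=6: π = [0.1633, 0.1669, 0.1882, 0.1721, 0.1667, 0.1429], E[r] = -0.2913, γ^t·E[r] = -0.076364, running G = -0.954551
t=7: π = [0.1633, 0.1669, 0.1882, 0.1721, 0.1667, 0.1429], E[r] = -0.2913, γ^t·E[r] = -0.061099, running G = -1.015650

G = -1.0157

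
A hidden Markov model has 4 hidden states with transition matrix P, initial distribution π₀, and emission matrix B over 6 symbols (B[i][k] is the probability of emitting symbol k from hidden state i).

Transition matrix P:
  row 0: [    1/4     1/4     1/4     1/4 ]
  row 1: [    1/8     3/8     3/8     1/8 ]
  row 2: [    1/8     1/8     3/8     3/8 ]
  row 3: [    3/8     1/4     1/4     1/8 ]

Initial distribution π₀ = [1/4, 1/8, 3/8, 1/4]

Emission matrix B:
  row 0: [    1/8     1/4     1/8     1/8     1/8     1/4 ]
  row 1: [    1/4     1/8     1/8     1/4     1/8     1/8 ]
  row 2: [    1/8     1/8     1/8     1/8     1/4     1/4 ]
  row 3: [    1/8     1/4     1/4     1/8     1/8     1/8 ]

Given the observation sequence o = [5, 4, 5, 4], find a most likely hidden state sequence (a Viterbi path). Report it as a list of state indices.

path = [2, 2, 2, 2]

t=0: δ = [6.250e-02, 1.562e-02, 9.375e-02, 3.125e-02]  (obs o_0=5)
t=1: δ = [1.953e-03, 1.953e-03, 8.789e-03, 4.395e-03]  ψ = [0, 0, 2, 2]  (obs o_1=4)
t=2: δ = [4.120e-04, 1.373e-04, 8.240e-04, 4.120e-04]  ψ = [3, 2, 2, 2]  (obs o_2=5)
t=3: δ = [1.931e-05, 1.287e-05, 7.725e-05, 3.862e-05]  ψ = [3, 0, 2, 2]  (obs o_3=4)
backtrack: best end state = 2; path = [2, 2, 2, 2]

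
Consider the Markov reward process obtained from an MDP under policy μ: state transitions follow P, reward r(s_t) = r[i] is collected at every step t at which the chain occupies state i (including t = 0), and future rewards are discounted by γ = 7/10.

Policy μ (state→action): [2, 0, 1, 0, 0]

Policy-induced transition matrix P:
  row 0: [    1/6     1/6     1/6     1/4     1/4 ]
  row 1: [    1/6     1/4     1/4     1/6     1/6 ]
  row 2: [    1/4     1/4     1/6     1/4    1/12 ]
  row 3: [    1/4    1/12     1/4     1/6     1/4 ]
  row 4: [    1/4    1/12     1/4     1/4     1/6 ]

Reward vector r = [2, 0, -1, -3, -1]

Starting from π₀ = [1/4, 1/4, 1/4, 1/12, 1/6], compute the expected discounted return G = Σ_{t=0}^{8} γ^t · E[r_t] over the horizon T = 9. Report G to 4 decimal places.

G = -1.5325

t=0: π = [0.2500, 0.2500, 0.2500, 0.0833, 0.1667], E[r] = -0.1667, γ^t·E[r] = -0.166667, running G = -0.166667
t=1: π = [0.2083, 0.1875, 0.2083, 0.2222, 0.1736], E[r] = -0.6319, γ^t·E[r] = -0.442361, running G = -0.609028
t=2: π = [0.2170, 0.1667, 0.2153, 0.2159, 0.1852], E[r] = -0.6140, γ^t·E[r] = -0.300862, running G = -0.909890
t=3: π = [0.2180, 0.1651, 0.2140, 0.2181, 0.1848], E[r] = -0.6171, γ^t·E[r] = -0.211662, running G = -1.121552
t=4: π = [0.2181, 0.1647, 0.2140, 0.2181, 0.1852], E[r] = -0.6172, γ^t·E[r] = -0.148197, running G = -1.269750
t=5: π = [0.2181, 0.1646, 0.2140, 0.2181, 0.1852], E[r] = -0.6173, γ^t·E[r] = -0.103746, running G = -1.373496
t=6: π = [0.2181, 0.1646, 0.2140, 0.2181, 0.1852], E[r] = -0.6173, γ^t·E[r] = -0.072623, running G = -1.446118
t=7: π = [0.2181, 0.1646, 0.2140, 0.2181, 0.1852], E[r] = -0.6173, γ^t·E[r] = -0.050836, running G = -1.496954
t=8: π = [0.2181, 0.1646, 0.2140, 0.2181, 0.1852], E[r] = -0.6173, γ^t·E[r] = -0.035585, running G = -1.532539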